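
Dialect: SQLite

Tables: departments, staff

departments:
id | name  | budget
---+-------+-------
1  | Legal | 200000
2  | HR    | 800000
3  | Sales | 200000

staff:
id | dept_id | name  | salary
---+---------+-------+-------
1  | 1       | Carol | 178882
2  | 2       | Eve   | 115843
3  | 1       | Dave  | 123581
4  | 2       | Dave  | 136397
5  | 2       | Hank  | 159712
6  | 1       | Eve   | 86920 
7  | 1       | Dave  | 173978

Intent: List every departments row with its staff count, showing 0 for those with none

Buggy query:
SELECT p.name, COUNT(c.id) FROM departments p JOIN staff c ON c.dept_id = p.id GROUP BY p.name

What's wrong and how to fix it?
Bug: INNER JOIN drops departments rows that have no matching staff rows

Fix: Switch to LEFT JOIN to retain unmatched parent rows

Corrected query:
SELECT p.name, COUNT(c.id) FROM departments p LEFT JOIN staff c ON c.dept_id = p.id GROUP BY p.name

Result:
name  | COUNT(c.id)
------+------------
HR    | 3          
Legal | 4          
Sales | 0          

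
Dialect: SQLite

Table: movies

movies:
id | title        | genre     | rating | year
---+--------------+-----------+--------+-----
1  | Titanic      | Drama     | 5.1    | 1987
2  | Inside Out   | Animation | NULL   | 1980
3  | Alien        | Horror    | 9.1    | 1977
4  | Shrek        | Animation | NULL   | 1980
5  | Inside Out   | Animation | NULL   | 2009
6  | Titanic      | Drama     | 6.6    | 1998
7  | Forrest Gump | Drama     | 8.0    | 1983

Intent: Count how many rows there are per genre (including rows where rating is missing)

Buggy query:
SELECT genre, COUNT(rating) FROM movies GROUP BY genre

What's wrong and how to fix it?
Bug: COUNT(column) counts non-NULL values only; rows with NULL rating aren't counted

Fix: Replace COUNT(rating) with COUNT(*)

Corrected query:
SELECT genre, COUNT(*) FROM movies GROUP BY genre

Result:
genre     | COUNT(*)
----------+---------
Animation | 3       
Drama     | 3       
Horror    | 1       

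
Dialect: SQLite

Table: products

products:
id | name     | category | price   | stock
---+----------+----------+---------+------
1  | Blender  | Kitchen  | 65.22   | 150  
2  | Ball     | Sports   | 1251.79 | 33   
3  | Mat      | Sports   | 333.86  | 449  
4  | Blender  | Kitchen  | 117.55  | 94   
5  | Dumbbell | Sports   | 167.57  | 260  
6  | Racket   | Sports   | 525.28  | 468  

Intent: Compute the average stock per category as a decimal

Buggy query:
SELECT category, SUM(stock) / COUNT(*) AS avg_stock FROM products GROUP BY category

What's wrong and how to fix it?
Bug: Both operands are integers, so '/' performs integer division and truncates

Fix: Cast one side to REAL so the division keeps the fractional part

Corrected query:
SELECT category, SUM(stock) * 1.0 / COUNT(*) AS avg_stock FROM products GROUP BY category

Result:
category | avg_stock
---------+----------
Kitchen  | 122      
Sports   | 302.5    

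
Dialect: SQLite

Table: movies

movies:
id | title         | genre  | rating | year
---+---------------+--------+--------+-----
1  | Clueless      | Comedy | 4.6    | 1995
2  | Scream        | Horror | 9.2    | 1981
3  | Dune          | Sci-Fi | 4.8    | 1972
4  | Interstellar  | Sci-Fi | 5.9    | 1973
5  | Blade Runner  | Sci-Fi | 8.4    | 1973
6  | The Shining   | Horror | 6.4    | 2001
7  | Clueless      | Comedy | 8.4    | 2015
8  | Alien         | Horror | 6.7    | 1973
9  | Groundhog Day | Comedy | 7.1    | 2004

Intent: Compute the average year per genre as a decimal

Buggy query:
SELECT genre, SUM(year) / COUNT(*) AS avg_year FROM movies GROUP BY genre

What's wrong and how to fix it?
Bug: SUM(year) and COUNT(*) are both integers; the division truncates the fractional part

Fix: Multiply by 1.0 (or CAST to REAL) to force floating-point division

Corrected query:
SELECT genre, SUM(year) * 1.0 / COUNT(*) AS avg_year FROM movies GROUP BY genre

Result:
genre  | avg_year   
-------+------------
Comedy | 2004.666667
Horror | 1985       
Sci-Fi | 1972.666667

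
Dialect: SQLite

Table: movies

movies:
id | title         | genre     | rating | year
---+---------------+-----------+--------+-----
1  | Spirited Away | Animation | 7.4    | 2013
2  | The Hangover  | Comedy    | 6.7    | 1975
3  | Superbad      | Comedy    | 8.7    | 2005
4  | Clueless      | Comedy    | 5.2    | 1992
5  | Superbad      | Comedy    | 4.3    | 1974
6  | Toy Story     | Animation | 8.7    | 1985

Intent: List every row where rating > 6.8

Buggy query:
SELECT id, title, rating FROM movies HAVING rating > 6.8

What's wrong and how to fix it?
Bug: This is a non-aggregate query (no GROUP BY, no aggregates), so in SQLite the HAVING clause is invalid here; a row-level condition belongs in WHERE

Fix: Use WHERE for row-level filtering

Corrected query:
SELECT id, title, rating FROM movies WHERE rating > 6.8

Result:
id | title         | rating
---+---------------+-------
1  | Spirited Away | 7.4   
3  | Superbad      | 8.7   
6  | Toy Story     | 8.7   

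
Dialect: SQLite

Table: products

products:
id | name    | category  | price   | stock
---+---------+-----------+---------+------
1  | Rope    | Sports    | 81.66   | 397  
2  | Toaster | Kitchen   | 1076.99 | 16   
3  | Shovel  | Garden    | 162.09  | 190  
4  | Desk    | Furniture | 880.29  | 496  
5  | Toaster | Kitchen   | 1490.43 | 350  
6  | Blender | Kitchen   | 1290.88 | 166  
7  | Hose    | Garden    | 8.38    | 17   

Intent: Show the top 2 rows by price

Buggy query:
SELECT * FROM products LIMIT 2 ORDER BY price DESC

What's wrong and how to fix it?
Bug: LIMIT must come after ORDER BY

Fix: Sort with ORDER BY, then apply LIMIT

Corrected query:
SELECT * FROM products ORDER BY price DESC LIMIT 2

Result:
id | name    | category | price   | stock
---+---------+----------+---------+------
5  | Toaster | Kitchen  | 1490.43 | 350  
6  | Blender | Kitchen  | 1290.88 | 166  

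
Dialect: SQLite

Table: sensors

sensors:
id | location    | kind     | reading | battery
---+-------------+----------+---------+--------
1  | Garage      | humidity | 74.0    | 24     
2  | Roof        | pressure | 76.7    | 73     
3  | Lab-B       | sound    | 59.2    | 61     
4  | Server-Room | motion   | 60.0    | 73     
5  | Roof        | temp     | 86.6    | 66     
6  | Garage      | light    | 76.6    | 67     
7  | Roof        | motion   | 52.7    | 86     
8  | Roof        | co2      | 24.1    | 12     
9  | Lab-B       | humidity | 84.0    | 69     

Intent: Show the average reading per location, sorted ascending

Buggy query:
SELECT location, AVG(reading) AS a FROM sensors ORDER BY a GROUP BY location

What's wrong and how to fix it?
Bug: GROUP BY must precede ORDER BY

Fix: Move ORDER BY to the end, after GROUP BY

Corrected query:
SELECT location, AVG(reading) AS a FROM sensors GROUP BY location ORDER BY a

Result:
location    | a     
------------+-------
Server-Room | 60    
Roof        | 60.025
Lab-B       | 71.6  
Garage      | 75.3  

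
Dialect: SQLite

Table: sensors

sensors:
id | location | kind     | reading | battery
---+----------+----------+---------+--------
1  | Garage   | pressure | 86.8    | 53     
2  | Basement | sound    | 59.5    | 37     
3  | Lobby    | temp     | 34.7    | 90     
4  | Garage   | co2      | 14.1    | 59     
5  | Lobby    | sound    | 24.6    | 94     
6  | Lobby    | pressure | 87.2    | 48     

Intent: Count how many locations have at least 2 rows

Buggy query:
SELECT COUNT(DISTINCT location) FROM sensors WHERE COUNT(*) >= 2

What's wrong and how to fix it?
Bug: COUNT(*) cannot appear in WHERE; the per-group count doesn't exist yet

Fix: Use a subquery that GROUPs and filters with HAVING, then count its rows

Corrected query:
SELECT COUNT(*) FROM (SELECT location FROM sensors GROUP BY location HAVING COUNT(*) >= 2)

Result:
COUNT(*)
--------
2       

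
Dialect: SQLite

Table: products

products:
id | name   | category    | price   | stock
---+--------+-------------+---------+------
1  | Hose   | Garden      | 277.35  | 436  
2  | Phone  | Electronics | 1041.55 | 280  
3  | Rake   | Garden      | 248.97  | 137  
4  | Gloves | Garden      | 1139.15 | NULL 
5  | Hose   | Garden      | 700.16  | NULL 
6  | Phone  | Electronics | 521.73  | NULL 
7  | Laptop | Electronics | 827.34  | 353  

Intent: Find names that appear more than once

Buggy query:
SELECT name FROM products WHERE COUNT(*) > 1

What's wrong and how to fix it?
Bug: WHERE can't reference COUNT(*); aggregates are computed after WHERE

Fix: Group first, then use HAVING for the count condition

Corrected query:
SELECT name FROM products GROUP BY name HAVING COUNT(*) > 1

Result:
name 
-----
Hose 
Phone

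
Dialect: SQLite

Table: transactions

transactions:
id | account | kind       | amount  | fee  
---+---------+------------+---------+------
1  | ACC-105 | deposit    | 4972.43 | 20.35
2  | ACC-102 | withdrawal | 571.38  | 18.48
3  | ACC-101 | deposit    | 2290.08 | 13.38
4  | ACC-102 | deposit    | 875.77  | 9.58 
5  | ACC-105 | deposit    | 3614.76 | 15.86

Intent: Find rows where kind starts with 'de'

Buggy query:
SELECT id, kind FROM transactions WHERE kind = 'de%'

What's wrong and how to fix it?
Bug: Wildcards only work with LIKE; '=' treats '%' as a literal character

Fix: Use LIKE for wildcard pattern matching

Corrected query:
SELECT id, kind FROM transactions WHERE kind LIKE 'de%'

Result:
id | kind   
---+--------
1  | deposit
3  | deposit
4  | deposit
5  | deposit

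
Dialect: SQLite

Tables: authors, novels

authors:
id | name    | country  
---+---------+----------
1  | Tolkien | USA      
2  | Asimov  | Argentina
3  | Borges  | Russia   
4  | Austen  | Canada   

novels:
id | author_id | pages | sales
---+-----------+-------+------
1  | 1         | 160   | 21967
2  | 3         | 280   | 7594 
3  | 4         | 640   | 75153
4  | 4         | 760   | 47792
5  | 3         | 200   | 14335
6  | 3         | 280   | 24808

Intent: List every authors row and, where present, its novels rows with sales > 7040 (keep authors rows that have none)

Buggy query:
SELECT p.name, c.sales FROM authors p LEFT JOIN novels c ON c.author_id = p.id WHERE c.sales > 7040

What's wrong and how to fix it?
Bug: Filtering c.sales in WHERE discards the NULL rows produced by LEFT JOIN, turning it into an inner join

Fix: Move the right-table condition into the ON clause so unmatched parents are kept

Corrected query:
SELECT p.name, c.sales FROM authors p LEFT JOIN novels c ON c.author_id = p.id AND c.sales > 7040

Result:
name    | sales
--------+------
Tolkien | 21967
Asimov  | NULL 
Borges  | 7594 
Borges  | 14335
Borges  | 24808
Austen  | 47792
Austen  | 75153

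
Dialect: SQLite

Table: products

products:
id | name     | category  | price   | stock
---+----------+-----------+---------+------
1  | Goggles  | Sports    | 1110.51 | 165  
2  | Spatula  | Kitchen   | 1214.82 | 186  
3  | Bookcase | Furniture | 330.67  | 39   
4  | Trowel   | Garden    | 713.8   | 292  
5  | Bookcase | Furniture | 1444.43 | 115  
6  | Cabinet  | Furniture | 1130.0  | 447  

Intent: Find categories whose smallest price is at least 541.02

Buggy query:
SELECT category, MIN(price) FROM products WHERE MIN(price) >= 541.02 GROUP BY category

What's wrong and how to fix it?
Bug: MIN() in WHERE is a misuse of aggregate

Fix: Replace WHERE with HAVING after the GROUP BY

Corrected query:
SELECT category, MIN(price) FROM products GROUP BY category HAVING MIN(price) >= 541.02

Result:
category | MIN(price)
---------+-----------
Garden   | 713.8     
Kitchen  | 1214.82   
Sports   | 1110.51   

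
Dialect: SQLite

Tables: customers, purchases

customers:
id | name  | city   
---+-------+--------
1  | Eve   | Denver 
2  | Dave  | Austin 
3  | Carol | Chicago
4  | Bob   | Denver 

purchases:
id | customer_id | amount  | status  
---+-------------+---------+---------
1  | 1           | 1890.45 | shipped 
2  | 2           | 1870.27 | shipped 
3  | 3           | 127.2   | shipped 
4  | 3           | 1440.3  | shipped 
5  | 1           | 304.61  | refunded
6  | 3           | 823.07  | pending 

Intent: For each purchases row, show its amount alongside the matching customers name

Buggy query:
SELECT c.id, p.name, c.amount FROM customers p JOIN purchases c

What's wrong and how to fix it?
Bug: JOIN with no ON clause produces a cartesian product; every purchases row pairs with every customers row

Fix: Specify the join condition linking the foreign key to the parent id

Corrected query:
SELECT c.id, p.name, c.amount FROM customers p JOIN purchases c ON c.customer_id = p.id

Result:
id | name  | amount 
---+-------+--------
1  | Eve   | 1890.45
2  | Dave  | 1870.27
3  | Carol | 127.2  
4  | Carol | 1440.3 
5  | Eve   | 304.61 
6  | Carol | 823.07 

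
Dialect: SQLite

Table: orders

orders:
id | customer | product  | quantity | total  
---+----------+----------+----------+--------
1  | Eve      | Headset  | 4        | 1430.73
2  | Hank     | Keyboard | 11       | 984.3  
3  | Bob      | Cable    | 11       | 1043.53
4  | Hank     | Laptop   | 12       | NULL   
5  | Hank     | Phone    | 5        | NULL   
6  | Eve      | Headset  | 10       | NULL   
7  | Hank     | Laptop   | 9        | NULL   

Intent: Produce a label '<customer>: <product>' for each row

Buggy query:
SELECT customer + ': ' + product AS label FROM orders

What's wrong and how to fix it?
Bug: '+' is numeric addition; on text columns SQLite converts them to 0 instead of concatenating

Fix: Use the || operator for string concatenation

Corrected query:
SELECT customer || ': ' || product AS label FROM orders

Result:
label         
--------------
Eve: Headset  
Hank: Keyboard
Bob: Cable    
Hank: Laptop  
Hank: Phone   
Eve: Headset  
Hank: Laptop  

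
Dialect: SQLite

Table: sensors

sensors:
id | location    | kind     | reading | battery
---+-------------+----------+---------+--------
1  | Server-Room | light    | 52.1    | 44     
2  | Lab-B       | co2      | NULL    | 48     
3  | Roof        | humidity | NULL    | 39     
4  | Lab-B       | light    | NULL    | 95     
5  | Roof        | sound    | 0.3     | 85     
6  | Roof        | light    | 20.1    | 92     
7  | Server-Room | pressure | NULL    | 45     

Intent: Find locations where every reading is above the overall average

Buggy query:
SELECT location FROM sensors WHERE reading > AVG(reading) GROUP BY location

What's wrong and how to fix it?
Bug: AVG() is an aggregate; it can't sit directly in WHERE

Fix: Use a subquery for AVG and a HAVING MIN(...) filter so the condition holds for every row in the group

Corrected query:
SELECT location FROM sensors GROUP BY location HAVING MIN(reading) > (SELECT AVG(reading) FROM sensors)

Result:
location   
-----------
Server-Room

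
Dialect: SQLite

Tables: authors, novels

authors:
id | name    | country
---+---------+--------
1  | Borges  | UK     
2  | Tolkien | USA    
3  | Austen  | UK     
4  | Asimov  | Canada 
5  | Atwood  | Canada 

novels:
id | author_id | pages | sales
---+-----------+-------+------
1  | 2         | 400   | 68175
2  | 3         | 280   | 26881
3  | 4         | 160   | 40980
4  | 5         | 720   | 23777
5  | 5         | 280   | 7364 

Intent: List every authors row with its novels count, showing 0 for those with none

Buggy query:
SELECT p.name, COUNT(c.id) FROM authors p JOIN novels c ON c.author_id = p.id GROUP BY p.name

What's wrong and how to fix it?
Bug: An inner join excludes parents with zero children

Fix: Use LEFT JOIN so parents without children still appear (COUNT(c.id) gives 0)

Corrected query:
SELECT p.name, COUNT(c.id) FROM authors p LEFT JOIN novels c ON c.author_id = p.id GROUP BY p.name

Result:
name    | COUNT(c.id)
--------+------------
Asimov  | 1          
Atwood  | 2          
Austen  | 1          
Borges  | 0          
Tolkien | 1          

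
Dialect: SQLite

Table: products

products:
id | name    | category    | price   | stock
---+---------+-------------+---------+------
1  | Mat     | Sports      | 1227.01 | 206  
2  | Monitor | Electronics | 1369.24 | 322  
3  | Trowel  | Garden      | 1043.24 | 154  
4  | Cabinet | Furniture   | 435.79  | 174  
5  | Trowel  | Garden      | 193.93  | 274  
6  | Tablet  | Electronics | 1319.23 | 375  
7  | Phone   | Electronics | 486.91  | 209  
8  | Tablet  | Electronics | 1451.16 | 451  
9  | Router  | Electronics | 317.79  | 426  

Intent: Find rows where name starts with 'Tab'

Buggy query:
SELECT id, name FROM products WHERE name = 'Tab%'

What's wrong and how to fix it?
Bug: '=' compares the literal string including the % character; pattern matching needs LIKE

Fix: Replace '=' with LIKE so 'Tab%' is treated as a pattern

Corrected query:
SELECT id, name FROM products WHERE name LIKE 'Tab%'

Result:
id | name  
---+-------
6  | Tablet
8  | Tablet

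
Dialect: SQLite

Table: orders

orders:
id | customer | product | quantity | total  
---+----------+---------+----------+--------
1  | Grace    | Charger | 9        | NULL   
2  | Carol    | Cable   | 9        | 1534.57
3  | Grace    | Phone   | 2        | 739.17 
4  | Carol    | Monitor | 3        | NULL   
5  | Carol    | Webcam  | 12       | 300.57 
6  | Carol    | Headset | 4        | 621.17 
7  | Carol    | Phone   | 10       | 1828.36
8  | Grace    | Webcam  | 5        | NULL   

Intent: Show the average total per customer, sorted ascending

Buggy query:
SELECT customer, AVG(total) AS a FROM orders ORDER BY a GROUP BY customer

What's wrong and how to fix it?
Bug: GROUP BY must precede ORDER BY

Fix: Move ORDER BY to the end, after GROUP BY

Corrected query:
SELECT customer, AVG(total) AS a FROM orders GROUP BY customer ORDER BY a

Result:
customer | a        
---------+----------
Grace    | 739.17   
Carol    | 1071.1675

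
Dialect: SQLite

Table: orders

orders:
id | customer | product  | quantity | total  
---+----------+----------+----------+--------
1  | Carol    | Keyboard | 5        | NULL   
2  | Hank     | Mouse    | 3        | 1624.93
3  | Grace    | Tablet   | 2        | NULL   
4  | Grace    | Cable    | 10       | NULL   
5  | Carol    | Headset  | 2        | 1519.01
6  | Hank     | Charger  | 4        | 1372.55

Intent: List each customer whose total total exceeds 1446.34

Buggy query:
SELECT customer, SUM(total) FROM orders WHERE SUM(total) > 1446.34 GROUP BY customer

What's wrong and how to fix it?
Bug: Aggregate functions cannot appear in a WHERE clause

Fix: Use HAVING (which filters groups after aggregation) instead of WHERE

Corrected query:
SELECT customer, SUM(total) FROM orders GROUP BY customer HAVING SUM(total) > 1446.34

Result:
customer | SUM(total)
---------+-----------
Carol    | 1519.01   
Hank     | 2997.48   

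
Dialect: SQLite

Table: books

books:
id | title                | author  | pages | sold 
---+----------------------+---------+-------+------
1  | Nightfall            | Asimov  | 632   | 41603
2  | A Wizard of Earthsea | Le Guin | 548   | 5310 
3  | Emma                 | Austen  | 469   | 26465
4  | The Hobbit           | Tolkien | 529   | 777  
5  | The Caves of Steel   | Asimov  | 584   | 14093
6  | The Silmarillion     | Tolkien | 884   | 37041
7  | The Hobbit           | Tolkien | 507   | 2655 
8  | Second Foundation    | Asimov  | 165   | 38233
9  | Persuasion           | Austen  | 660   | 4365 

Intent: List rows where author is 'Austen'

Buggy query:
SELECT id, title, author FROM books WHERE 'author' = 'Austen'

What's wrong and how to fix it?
Bug: 'author' in single quotes is a string literal, not the column; the comparison is literal-vs-literal and never true

Fix: Remove the quotes around the column name (or use double quotes for an identifier)

Corrected query:
SELECT id, title, author FROM books WHERE author = 'Austen'

Result:
id | title      | author
---+------------+-------
3  | Emma       | Austen
9  | Persuasion | Austen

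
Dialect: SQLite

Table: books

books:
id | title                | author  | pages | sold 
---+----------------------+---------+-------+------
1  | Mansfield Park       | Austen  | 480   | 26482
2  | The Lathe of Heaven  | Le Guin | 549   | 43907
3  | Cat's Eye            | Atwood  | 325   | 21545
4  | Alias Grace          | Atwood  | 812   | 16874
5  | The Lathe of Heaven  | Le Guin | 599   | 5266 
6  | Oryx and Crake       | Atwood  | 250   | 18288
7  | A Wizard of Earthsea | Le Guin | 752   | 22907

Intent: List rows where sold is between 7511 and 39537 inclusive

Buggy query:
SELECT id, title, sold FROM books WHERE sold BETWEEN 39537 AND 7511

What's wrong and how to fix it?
Bug: BETWEEN expects the lower bound first; with 39537 AND 7511 the range is empty

Fix: Write BETWEEN 7511 AND 39537

Corrected query:
SELECT id, title, sold FROM books WHERE sold BETWEEN 7511 AND 39537

Result:
id | title                | sold 
---+----------------------+------
1  | Mansfield Park       | 26482
3  | Cat's Eye            | 21545
4  | Alias Grace          | 16874
6  | Oryx and Crake       | 18288
7  | A Wizard of Earthsea | 22907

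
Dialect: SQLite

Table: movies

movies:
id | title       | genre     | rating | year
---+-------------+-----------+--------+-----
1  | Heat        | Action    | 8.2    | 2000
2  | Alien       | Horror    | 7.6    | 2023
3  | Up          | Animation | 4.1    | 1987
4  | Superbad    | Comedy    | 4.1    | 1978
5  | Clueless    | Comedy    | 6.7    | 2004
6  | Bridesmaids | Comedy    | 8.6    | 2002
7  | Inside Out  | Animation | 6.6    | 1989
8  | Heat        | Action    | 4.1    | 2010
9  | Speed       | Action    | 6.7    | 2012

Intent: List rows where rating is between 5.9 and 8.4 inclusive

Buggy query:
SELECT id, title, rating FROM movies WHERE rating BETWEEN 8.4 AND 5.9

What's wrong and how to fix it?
Bug: BETWEEN expects the lower bound first; with 8.4 AND 5.9 the range is empty

Fix: Swap the bounds so the smaller value comes first

Corrected query:
SELECT id, title, rating FROM movies WHERE rating BETWEEN 5.9 AND 8.4

Result:
id | title      | rating
---+------------+-------
1  | Heat       | 8.2   
2  | Alien      | 7.6   
5  | Clueless   | 6.7   
7  | Inside Out | 6.6   
9  | Speed      | 6.7   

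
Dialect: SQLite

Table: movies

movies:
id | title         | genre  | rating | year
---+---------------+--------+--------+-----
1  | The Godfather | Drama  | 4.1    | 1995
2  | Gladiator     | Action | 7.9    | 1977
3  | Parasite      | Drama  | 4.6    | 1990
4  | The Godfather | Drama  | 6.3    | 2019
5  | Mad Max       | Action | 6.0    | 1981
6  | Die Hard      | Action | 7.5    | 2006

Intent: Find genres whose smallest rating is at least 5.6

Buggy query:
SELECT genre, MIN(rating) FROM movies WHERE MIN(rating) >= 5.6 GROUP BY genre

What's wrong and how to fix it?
Bug: Aggregates like MIN are computed per group after WHERE runs

Fix: Replace WHERE with HAVING after the GROUP BY

Corrected query:
SELECT genre, MIN(rating) FROM movies GROUP BY genre HAVING MIN(rating) >= 5.6

Result:
genre  | MIN(rating)
-------+------------
Action | 6          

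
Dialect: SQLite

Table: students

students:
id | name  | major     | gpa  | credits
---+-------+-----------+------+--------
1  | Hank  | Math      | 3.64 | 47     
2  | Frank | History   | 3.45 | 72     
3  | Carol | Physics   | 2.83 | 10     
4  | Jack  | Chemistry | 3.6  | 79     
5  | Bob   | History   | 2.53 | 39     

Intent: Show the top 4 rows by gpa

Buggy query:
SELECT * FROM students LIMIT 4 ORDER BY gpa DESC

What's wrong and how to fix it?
Bug: ORDER BY cannot follow LIMIT; LIMIT is the final clause

Fix: Swap the clauses: ORDER BY first, then LIMIT

Corrected query:
SELECT * FROM students ORDER BY gpa DESC LIMIT 4

Result:
id | name  | major     | gpa  | credits
---+-------+-----------+------+--------
1  | Hank  | Math      | 3.64 | 47     
4  | Jack  | Chemistry | 3.6  | 79     
2  | Frank | History   | 3.45 | 72     
3  | Carol | Physics   | 2.83 | 10     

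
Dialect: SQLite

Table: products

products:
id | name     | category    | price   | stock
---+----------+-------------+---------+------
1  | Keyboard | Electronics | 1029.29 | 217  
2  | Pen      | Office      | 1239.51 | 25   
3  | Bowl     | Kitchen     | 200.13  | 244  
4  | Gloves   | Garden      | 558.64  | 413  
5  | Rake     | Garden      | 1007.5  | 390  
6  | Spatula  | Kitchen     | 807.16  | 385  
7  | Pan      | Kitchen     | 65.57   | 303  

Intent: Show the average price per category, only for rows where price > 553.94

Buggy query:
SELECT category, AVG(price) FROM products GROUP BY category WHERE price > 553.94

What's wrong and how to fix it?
Bug: WHERE cannot follow GROUP BY

Fix: Place WHERE between FROM and GROUP BY

Corrected query:
SELECT category, AVG(price) FROM products WHERE price > 553.94 GROUP BY category

Result:
category    | AVG(price)
------------+-----------
Electronics | 1029.29   
Garden      | 783.07    
Kitchen     | 807.16    
Office      | 1239.51   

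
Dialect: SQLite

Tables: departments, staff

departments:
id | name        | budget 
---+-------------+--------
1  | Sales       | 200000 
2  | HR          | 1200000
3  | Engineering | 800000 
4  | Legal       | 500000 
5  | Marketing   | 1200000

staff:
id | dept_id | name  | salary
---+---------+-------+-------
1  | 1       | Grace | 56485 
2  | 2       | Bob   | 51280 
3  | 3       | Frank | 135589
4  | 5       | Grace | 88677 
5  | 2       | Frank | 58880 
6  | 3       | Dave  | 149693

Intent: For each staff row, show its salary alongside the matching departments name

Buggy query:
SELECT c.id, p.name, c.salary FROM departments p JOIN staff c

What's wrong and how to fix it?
Bug: Missing join condition: each staff row is matched to all departments rows instead of just its own

Fix: Add ON c.dept_id = p.id to the JOIN

Corrected query:
SELECT c.id, p.name, c.salary FROM departments p JOIN staff c ON c.dept_id = p.id

Result:
id | name        | salary
---+-------------+-------
1  | Sales       | 56485 
2  | HR          | 51280 
3  | Engineering | 135589
4  | Marketing   | 88677 
5  | HR          | 58880 
6  | Engineering | 149693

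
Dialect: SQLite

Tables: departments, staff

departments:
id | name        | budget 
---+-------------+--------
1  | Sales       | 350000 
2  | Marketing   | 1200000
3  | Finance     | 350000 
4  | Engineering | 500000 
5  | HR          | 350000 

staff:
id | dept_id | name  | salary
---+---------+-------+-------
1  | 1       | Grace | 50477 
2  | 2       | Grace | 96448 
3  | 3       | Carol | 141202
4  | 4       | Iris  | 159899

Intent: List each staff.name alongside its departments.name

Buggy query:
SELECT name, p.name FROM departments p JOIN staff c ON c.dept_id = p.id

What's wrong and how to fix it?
Bug: 'name' exists in both joined tables, so the database can't tell which one is meant

Fix: Prefix ambiguous columns with the table alias

Corrected query:
SELECT c.name, p.name FROM departments p JOIN staff c ON c.dept_id = p.id

Result:
name  | name       
------+------------
Grace | Sales      
Grace | Marketing  
Carol | Finance    
Iris  | Engineering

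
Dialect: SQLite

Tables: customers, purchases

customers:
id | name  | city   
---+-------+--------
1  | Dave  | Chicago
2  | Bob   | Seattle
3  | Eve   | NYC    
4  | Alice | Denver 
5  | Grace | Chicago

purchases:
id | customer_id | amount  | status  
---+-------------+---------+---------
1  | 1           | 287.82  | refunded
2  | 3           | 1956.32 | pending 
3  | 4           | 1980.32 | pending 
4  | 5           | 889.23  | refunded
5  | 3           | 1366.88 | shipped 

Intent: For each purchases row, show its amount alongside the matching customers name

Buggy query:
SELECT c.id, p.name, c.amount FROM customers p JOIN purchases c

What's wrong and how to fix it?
Bug: Missing join condition: each purchases row is matched to all customers rows instead of just its own

Fix: Specify the join condition linking the foreign key to the parent id

Corrected query:
SELECT c.id, p.name, c.amount FROM customers p JOIN purchases c ON c.customer_id = p.id

Result:
id | name  | amount 
---+-------+--------
1  | Dave  | 287.82 
2  | Eve   | 1956.32
3  | Alice | 1980.32
4  | Grace | 889.23 
5  | Eve   | 1366.88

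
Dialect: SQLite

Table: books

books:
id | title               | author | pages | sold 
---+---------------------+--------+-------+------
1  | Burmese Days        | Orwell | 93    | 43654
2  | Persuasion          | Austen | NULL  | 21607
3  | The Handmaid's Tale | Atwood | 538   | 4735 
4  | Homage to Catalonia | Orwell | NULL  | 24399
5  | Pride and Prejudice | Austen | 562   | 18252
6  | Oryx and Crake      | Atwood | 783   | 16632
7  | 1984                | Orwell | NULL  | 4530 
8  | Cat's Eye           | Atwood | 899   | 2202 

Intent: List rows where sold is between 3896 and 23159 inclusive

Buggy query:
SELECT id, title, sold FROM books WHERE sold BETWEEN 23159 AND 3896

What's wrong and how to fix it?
Bug: BETWEEN expects the lower bound first; with 23159 AND 3896 the range is empty

Fix: Swap the bounds so the smaller value comes first

Corrected query:
SELECT id, title, sold FROM books WHERE sold BETWEEN 3896 AND 23159

Result:
id | title               | sold 
---+---------------------+------
2  | Persuasion          | 21607
3  | The Handmaid's Tale | 4735 
5  | Pride and Prejudice | 18252
6  | Oryx and Crake      | 16632
7  | 1984                | 4530 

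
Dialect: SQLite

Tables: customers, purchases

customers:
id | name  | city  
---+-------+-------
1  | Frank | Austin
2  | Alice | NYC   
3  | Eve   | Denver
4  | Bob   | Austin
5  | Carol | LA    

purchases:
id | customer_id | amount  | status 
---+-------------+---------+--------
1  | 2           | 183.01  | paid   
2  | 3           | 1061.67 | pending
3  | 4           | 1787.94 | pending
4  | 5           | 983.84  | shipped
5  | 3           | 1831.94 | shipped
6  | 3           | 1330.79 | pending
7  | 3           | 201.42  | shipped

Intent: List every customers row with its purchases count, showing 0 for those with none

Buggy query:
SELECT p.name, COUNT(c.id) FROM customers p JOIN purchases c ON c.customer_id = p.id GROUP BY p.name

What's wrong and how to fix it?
Bug: An inner join excludes parents with zero children

Fix: Switch to LEFT JOIN to retain unmatched parent rows

Corrected query:
SELECT p.name, COUNT(c.id) FROM customers p LEFT JOIN purchases c ON c.customer_id = p.id GROUP BY p.name

Result:
name  | COUNT(c.id)
------+------------
Alice | 1          
Bob   | 1          
Carol | 1          
Eve   | 4          
Frank | 0          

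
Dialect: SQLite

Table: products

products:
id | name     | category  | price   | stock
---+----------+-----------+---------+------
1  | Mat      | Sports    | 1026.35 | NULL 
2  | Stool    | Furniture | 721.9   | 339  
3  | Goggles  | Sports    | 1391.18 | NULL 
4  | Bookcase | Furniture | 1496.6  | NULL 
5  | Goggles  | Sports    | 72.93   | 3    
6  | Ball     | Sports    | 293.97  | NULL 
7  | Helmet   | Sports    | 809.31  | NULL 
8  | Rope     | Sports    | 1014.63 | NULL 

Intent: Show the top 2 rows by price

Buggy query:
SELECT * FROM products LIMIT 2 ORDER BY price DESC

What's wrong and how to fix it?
Bug: LIMIT must come after ORDER BY

Fix: Sort with ORDER BY, then apply LIMIT

Corrected query:
SELECT * FROM products ORDER BY price DESC LIMIT 2

Result:
id | name     | category  | price   | stock
---+----------+-----------+---------+------
4  | Bookcase | Furniture | 1496.6  | NULL 
3  | Goggles  | Sports    | 1391.18 | NULL 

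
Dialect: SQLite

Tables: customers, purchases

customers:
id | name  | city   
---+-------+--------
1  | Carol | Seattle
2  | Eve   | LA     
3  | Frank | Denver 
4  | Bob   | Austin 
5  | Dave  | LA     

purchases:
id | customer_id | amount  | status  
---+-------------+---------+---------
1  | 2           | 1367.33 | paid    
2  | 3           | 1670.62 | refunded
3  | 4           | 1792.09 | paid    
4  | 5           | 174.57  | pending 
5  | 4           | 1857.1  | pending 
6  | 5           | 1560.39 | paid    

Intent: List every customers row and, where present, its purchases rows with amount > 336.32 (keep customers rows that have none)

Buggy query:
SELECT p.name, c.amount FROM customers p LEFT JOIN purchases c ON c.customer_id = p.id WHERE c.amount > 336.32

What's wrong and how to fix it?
Bug: A WHERE condition on the right-hand table after LEFT JOIN drops unmatched parents

Fix: Move the right-table condition into the ON clause so unmatched parents are kept

Corrected query:
SELECT p.name, c.amount FROM customers p LEFT JOIN purchases c ON c.customer_id = p.id AND c.amount > 336.32

Result:
name  | amount 
------+--------
Carol | NULL   
Eve   | 1367.33
Frank | 1670.62
Bob   | 1792.09
Bob   | 1857.1 
Dave  | 1560.39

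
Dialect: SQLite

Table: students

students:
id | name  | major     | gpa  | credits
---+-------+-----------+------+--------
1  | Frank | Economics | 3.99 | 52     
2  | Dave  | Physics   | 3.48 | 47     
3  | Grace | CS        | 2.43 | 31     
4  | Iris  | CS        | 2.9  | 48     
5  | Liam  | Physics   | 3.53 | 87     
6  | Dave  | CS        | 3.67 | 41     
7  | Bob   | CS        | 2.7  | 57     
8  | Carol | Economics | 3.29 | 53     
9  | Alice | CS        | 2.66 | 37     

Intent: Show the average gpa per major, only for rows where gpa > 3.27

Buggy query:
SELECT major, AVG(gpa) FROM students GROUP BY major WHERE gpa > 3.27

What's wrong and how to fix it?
Bug: WHERE cannot follow GROUP BY

Fix: Place WHERE between FROM and GROUP BY

Corrected query:
SELECT major, AVG(gpa) FROM students WHERE gpa > 3.27 GROUP BY major

Result:
major     | AVG(gpa)
----------+---------
CS        | 3.67    
Economics | 3.64    
Physics   | 3.505   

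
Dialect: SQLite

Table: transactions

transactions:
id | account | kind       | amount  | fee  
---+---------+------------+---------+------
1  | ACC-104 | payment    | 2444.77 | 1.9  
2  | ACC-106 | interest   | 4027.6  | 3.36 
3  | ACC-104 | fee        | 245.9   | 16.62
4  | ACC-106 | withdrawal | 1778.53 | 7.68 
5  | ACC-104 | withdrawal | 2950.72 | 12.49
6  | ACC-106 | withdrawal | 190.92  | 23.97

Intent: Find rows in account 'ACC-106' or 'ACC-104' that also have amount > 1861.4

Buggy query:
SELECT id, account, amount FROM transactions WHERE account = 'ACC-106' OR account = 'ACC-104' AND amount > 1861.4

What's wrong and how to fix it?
Bug: Without parentheses, AND is evaluated before OR, so the amount filter only applies to the 'ACC-104' branch

Fix: Add parentheses around the OR so the AND applies to both alternatives

Corrected query:
SELECT id, account, amount FROM transactions WHERE (account = 'ACC-106' OR account = 'ACC-104') AND amount > 1861.4

Result:
id | account | amount 
---+---------+--------
1  | ACC-104 | 2444.77
2  | ACC-106 | 4027.6 
5  | ACC-104 | 2950.72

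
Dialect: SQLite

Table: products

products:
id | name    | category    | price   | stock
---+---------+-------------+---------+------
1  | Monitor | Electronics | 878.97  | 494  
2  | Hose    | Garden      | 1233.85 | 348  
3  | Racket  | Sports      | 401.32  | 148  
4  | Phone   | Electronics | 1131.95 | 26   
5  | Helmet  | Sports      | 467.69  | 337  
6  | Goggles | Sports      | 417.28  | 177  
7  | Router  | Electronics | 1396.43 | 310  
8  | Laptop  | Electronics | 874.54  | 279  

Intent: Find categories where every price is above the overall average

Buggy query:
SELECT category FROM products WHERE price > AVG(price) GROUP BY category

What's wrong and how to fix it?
Bug: AVG() is an aggregate; it can't sit directly in WHERE

Fix: Compute the overall average in a scalar subquery and compare each group's MIN against it in HAVING

Corrected query:
SELECT category FROM products GROUP BY category HAVING MIN(price) > (SELECT AVG(price) FROM products)

Result:
category   
-----------
Electronics
Garden     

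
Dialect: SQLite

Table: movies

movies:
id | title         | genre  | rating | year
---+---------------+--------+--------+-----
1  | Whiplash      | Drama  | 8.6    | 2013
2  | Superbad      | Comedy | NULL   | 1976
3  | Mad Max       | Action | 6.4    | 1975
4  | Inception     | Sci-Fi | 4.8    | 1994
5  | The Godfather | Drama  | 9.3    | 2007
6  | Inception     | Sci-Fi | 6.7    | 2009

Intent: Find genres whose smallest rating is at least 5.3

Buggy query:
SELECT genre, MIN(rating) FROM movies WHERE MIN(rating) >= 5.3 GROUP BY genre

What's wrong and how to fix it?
Bug: Aggregates like MIN are computed per group after WHERE runs

Fix: Replace WHERE with HAVING after the GROUP BY

Corrected query:
SELECT genre, MIN(rating) FROM movies GROUP BY genre HAVING MIN(rating) >= 5.3

Result:
genre  | MIN(rating)
-------+------------
Action | 6.4        
Drama  | 8.6        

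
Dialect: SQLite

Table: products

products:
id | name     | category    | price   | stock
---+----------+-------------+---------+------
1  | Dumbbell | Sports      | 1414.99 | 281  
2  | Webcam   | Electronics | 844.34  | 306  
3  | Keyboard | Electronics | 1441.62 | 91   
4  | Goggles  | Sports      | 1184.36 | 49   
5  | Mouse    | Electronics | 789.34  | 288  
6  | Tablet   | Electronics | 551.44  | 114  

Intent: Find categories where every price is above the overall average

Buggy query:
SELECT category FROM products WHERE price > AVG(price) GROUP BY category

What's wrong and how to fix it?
Bug: AVG() is an aggregate; it can't sit directly in WHERE

Fix: Use a subquery for AVG and a HAVING MIN(...) filter so the condition holds for every row in the group

Corrected query:
SELECT category FROM products GROUP BY category HAVING MIN(price) > (SELECT AVG(price) FROM products)

Result:
category
--------
Sports  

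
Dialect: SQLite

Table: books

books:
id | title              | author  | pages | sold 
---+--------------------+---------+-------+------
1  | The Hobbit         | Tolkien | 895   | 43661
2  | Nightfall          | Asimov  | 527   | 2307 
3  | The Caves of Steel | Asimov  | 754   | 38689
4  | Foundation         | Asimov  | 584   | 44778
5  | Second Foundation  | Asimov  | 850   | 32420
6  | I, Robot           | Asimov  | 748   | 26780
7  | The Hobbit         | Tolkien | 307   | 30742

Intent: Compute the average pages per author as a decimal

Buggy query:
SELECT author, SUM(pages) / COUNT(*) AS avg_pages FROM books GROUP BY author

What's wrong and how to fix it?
Bug: SUM(pages) and COUNT(*) are both integers; the division truncates the fractional part

Fix: Multiply by 1.0 (or CAST to REAL) to force floating-point division

Corrected query:
SELECT author, SUM(pages) * 1.0 / COUNT(*) AS avg_pages FROM books GROUP BY author

Result:
author  | avg_pages
--------+----------
Asimov  | 692.6    
Tolkien | 601      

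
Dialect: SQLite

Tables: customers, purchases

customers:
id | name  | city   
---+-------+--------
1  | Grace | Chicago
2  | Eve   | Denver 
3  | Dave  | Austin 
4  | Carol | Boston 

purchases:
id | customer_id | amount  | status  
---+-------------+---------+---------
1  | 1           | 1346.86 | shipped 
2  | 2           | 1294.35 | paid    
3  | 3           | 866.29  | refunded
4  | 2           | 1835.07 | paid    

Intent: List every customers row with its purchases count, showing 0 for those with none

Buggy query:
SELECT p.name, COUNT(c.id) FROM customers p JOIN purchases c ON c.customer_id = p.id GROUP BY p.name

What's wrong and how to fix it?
Bug: An inner join excludes parents with zero children

Fix: Switch to LEFT JOIN to retain unmatched parent rows

Corrected query:
SELECT p.name, COUNT(c.id) FROM customers p LEFT JOIN purchases c ON c.customer_id = p.id GROUP BY p.name

Result:
name  | COUNT(c.id)
------+------------
Carol | 0          
Dave  | 1          
Eve   | 2          
Grace | 1          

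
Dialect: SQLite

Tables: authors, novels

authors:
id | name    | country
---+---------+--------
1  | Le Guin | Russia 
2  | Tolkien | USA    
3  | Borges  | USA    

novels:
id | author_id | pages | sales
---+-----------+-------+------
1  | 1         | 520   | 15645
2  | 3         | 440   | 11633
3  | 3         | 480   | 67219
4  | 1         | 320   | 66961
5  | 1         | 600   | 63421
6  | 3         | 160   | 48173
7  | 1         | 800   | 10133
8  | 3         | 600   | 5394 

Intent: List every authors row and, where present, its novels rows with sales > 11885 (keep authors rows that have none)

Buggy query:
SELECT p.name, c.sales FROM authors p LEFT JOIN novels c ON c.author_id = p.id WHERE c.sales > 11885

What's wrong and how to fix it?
Bug: A WHERE condition on the right-hand table after LEFT JOIN drops unmatched parents

Fix: Put 'c.sales > 11885' in the JOIN's ON clause instead of WHERE

Corrected query:
SELECT p.name, c.sales FROM authors p LEFT JOIN novels c ON c.author_id = p.id AND c.sales > 11885

Result:
name    | sales
--------+------
Le Guin | 15645
Le Guin | 63421
Le Guin | 66961
Tolkien | NULL 
Borges  | 48173
Borges  | 67219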